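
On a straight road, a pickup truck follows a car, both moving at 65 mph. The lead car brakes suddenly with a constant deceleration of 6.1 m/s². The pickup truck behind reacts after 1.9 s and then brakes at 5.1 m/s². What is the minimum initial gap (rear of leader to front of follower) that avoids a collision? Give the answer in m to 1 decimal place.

Minimum gap ≈ 68.8 m

65 mph × 0.44704 = 29.0576 m/s.
Leader travels v²/(2a_L) = 844.344 / 12.200 = 69.209 m before stopping.
Follower covers v·t_r = 29.0576 × 1.9 = 55.209 m while reacting, then v²/(2a_F) = 844.344 / 10.200 = 82.779 m while braking, for a total of 55.209 + 82.779 = 137.988 m.
Since a_F ≤ a_L and the follower starts braking later, the follower is never slower than the leader, so the closest approach is when both have stopped.
Minimum gap = 137.988 − 69.209 = 68.779 m.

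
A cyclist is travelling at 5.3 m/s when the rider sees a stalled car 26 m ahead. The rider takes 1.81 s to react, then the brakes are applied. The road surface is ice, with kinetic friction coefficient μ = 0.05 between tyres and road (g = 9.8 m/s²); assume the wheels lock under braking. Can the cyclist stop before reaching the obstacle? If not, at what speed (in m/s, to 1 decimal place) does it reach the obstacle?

a = μg = 0.05 × 9.8 = 0.490 m/s².
Reaction distance = 5.3000 × 1.81 = 9.593 m.
Braking distance needed to stop: v²/(2a) = 28.090 / 0.980 = 28.663 m, so total needed = 9.593 + 28.663 = 38.256 m > 26 m — it cannot stop.
Distance remaining when braking begins: 26 − 9.593 = 16.407 m.
v² = v₀² − 2a·d = 28.090 − 2 × 0.490 × 16.407 = 12.011 m²/s².
v = √12.011 = 3.466 m/s.

No — it strikes the obstacle at 3.5 m/s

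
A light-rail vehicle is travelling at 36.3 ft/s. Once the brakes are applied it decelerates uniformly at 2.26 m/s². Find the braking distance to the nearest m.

Braking distance ≈ 27 m

36.3 ft/s × 0.3048 = 11.0642 m/s.
Braking distance = v²/(2a) = 11.0642² / (2 × 2.260) = 122.417 / 4.520 = 27.083 m.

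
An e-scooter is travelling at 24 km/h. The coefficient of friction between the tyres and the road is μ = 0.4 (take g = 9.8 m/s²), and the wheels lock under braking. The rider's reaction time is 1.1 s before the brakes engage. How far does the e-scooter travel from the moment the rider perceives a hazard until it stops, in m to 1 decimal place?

Total stopping distance ≈ 13.0 m

24 km/h ÷ 3.6 = 6.6667 m/s.
a = μg = 0.4 × 9.8 = 3.920 m/s².
Reaction distance = v·t_r = 6.6667 × 1.1 = 7.333 m.
Braking distance = v²/(2a) = 6.6667² / (2 × 3.920) = 44.445 / 7.840 = 5.669 m.
Total = 7.333 + 5.669 = 13.002 m.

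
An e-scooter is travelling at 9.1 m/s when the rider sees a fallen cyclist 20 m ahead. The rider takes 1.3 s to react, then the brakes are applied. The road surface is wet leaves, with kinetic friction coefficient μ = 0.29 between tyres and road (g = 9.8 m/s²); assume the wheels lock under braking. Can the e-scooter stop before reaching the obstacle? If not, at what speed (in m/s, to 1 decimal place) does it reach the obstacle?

a = μg = 0.29 × 9.8 = 2.842 m/s².
Reaction distance = 9.1000 × 1.3 = 11.830 m.
Braking distance needed to stop: v²/(2a) = 82.810 / 5.684 = 14.569 m, so total needed = 11.830 + 14.569 = 26.399 m > 20 m — it cannot stop.
Distance remaining when braking begins: 20 − 11.830 = 8.170 m.
v² = v₀² − 2a·d = 82.810 − 2 × 2.842 × 8.170 = 36.372 m²/s².
v = √36.372 = 6.031 m/s.

No — it strikes the obstacle at 6.0 m/s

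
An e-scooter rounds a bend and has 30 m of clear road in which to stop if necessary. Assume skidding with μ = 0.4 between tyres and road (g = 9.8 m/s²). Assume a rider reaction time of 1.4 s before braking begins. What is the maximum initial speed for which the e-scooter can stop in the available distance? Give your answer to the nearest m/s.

a = μg = 0.4 × 9.8 = 3.920 m/s².
Stopping distance: v·t_r + v²/(2a) = 30 with t_r = 1.4 s and a = 3.920 m/s².
So v² + 10.976 v − 235.20 = 0.
Positive root: v = −a·t_r + √((a·t_r)² + 2a·d) = −5.488 + √(30.118 + 235.20) = 10.8006 m/s.

Maximum speed ≈ 11 m/s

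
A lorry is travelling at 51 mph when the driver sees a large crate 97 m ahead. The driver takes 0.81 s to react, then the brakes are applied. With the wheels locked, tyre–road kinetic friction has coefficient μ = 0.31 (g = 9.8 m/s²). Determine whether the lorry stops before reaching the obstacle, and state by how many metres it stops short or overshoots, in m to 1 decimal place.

51 mph × 0.44704 = 22.7990 m/s.
a = μg = 0.31 × 9.8 = 3.038 m/s².
Reaction distance = 22.7990 × 0.81 = 18.467 m.
Braking distance = v²/(2a) = 519.794 / 6.076 = 85.549 m.
Total stopping distance = 18.467 + 85.549 = 104.016 m, vs 97 m available — it cannot stop in time and overshoots by 104.016 − 97 = 7.016 m.

No — it overshoots by 7.0 m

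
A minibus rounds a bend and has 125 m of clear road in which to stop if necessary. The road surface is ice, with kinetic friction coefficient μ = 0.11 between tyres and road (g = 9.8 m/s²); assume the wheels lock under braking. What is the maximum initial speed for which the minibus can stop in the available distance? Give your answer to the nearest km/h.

a = μg = 0.11 × 9.8 = 1.078 m/s².
v²/(2a) = d ⇒ v = √(2 × 1.078 × 125) = √269.50 = 16.4165 m/s.
16.4165 m/s × 3.6 = 59.099 km/h.

Maximum speed ≈ 59 km/h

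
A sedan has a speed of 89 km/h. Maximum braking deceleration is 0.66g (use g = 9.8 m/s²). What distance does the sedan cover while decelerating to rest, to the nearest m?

89 km/h ÷ 3.6 = 24.7222 m/s.
a = 0.66 × 9.8 = 6.468 m/s².
Braking distance = v²/(2a) = 24.7222² / (2 × 6.468) = 611.187 / 12.936 = 47.247 m.

Braking distance ≈ 47 m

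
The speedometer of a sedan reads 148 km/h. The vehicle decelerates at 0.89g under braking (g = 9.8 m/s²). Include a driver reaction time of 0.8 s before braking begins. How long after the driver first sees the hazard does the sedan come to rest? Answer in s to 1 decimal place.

Total time ≈ 5.5 s

148 km/h ÷ 3.6 = 41.1111 m/s.
a = 0.89 × 9.8 = 8.722 m/s².
Braking time = v/a = 41.1111 / 8.722 = 4.713 s.
Total = 0.8 + 4.713 = 5.513 s.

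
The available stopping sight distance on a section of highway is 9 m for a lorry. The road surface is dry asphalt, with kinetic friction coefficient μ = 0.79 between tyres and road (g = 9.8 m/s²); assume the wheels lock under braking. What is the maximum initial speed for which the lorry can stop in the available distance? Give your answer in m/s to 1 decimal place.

a = μg = 0.79 × 9.8 = 7.742 m/s².
v²/(2a) = d ⇒ v = √(2 × 7.742 × 9) = √139.36 = 11.8051 m/s.

Maximum speed ≈ 11.8 m/s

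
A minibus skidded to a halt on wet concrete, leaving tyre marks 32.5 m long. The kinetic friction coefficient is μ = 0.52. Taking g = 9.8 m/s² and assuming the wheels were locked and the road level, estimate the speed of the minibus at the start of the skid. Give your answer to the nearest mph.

Deceleration a = μg = 0.52 × 9.8 = 5.096 m/s².
v = √(2a·d) = √(2 × 5.096 × 32.5) = √331.240 = 18.2000 m/s.
= 18.2000 ÷ 0.44704 = 40.712 mph.

Initial speed ≈ 41 mph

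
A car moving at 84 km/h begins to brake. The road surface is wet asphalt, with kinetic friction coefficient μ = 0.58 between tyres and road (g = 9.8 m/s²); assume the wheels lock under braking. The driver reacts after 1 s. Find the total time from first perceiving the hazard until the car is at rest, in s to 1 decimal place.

84 km/h ÷ 3.6 = 23.3333 m/s.
a = μg = 0.58 × 9.8 = 5.684 m/s².
Braking time = v/a = 23.3333 / 5.684 = 4.105 s.
Total = 1 + 4.105 = 5.105 s.

Total time ≈ 5.1 s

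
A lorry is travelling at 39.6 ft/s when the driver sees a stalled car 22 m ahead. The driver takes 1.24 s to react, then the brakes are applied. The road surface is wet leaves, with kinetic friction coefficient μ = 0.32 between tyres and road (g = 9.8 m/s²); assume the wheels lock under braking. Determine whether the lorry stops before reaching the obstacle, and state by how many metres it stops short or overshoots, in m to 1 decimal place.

No — it overshoots by 16.2 m

39.6 ft/s × 0.3048 = 12.0701 m/s.
a = μg = 0.32 × 9.8 = 3.136 m/s².
Reaction distance = 12.0701 × 1.24 = 14.967 m.
Braking distance = v²/(2a) = 145.687 / 6.272 = 23.228 m.
Total stopping distance = 14.967 + 23.228 = 38.195 m, vs 22 m available — it cannot stop in time and overshoots by 38.195 − 22 = 16.195 m.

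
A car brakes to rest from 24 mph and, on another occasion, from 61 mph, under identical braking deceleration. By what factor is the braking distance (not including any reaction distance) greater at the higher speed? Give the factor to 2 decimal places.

Braking distance d = v²/(2a), so with a fixed, d ∝ v².
Factor = (61/24)² = 2.5417² = 6.4602.

Factor ≈ 6.46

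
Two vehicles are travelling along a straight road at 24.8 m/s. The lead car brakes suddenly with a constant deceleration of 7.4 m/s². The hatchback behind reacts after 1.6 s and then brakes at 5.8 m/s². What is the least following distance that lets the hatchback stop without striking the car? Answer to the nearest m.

Leader travels v²/(2a_L) = 615.040 / 14.800 = 41.557 m before stopping.
Follower covers v·t_r = 24.8000 × 1.6 = 39.680 m while reacting, then v²/(2a_F) = 615.040 / 11.600 = 53.021 m while braking, for a total of 39.680 + 53.021 = 92.701 m.
Since a_F ≤ a_L and the follower starts braking later, the follower is never slower than the leader, so the closest approach is when both have stopped.
Minimum gap = 92.701 − 41.557 = 51.144 m.

Minimum gap ≈ 51 m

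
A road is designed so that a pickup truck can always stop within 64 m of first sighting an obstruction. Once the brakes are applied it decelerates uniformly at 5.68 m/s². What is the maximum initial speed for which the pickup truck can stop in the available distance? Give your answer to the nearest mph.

v²/(2a) = d ⇒ v = √(2 × 5.680 × 64) = √727.04 = 26.9637 m/s.
26.9637 m/s ÷ 0.44704 = 60.316 mph.

Maximum speed ≈ 60 mph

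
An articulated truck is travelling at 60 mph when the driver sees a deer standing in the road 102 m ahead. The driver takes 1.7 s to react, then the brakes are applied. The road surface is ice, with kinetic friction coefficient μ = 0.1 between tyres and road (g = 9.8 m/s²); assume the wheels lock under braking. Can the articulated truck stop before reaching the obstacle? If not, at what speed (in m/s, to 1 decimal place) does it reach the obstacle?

60 mph × 0.44704 = 26.8224 m/s.
a = μg = 0.1 × 9.8 = 0.980 m/s².
Reaction distance = 26.8224 × 1.7 = 45.598 m.
Braking distance needed to stop: v²/(2a) = 719.441 / 1.960 = 367.062 m, so total needed = 45.598 + 367.062 = 412.660 m > 102 m — it cannot stop.
Distance remaining when braking begins: 102 − 45.598 = 56.402 m.
v² = v₀² − 2a·d = 719.441 − 2 × 0.980 × 56.402 = 608.893 m²/s².
v = √608.893 = 24.676 m/s.

No — it strikes the obstacle at 24.7 m/s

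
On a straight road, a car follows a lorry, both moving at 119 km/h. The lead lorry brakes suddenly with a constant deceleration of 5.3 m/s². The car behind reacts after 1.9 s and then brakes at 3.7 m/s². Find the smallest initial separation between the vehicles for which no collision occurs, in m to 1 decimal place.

119 km/h ÷ 3.6 = 33.0556 m/s.
Leader travels v²/(2a_L) = 1092.673 / 10.600 = 103.082 m before stopping.
Follower covers v·t_r = 33.0556 × 1.9 = 62.806 m while reacting, then v²/(2a_F) = 1092.673 / 7.400 = 147.659 m while braking, for a total of 62.806 + 147.659 = 210.465 m.
Since a_F ≤ a_L and the follower starts braking later, the follower is never slower than the leader, so the closest approach is when both have stopped.
Minimum gap = 210.465 − 103.082 = 107.383 m.

Minimum gap ≈ 107.4 m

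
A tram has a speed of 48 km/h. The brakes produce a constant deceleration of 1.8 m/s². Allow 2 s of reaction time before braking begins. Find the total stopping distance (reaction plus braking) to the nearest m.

48 km/h ÷ 3.6 = 13.3333 m/s.
Reaction distance = v·t_r = 13.3333 × 2 = 26.667 m.
Braking distance = v²/(2a) = 13.3333² / (2 × 1.800) = 177.777 / 3.600 = 49.382 m.
Total = 26.667 + 49.382 = 76.049 m.

Total stopping distance ≈ 76 m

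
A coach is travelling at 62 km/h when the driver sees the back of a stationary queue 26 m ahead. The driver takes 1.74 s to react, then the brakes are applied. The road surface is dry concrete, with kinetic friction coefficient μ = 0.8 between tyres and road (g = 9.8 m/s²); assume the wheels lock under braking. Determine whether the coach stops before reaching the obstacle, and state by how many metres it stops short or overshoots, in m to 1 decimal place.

62 km/h ÷ 3.6 = 17.2222 m/s.
a = μg = 0.8 × 9.8 = 7.840 m/s².
Reaction distance = 17.2222 × 1.74 = 29.967 m.
Braking distance = v²/(2a) = 296.604 / 15.680 = 18.916 m.
Total stopping distance = 29.967 + 18.916 = 48.883 m, vs 26 m available — it cannot stop in time and overshoots by 48.883 − 26 = 22.883 m.

No — it overshoots by 22.9 m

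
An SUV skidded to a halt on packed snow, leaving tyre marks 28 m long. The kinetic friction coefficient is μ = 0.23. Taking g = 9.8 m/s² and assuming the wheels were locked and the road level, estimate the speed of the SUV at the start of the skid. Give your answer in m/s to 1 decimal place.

Initial speed ≈ 11.2 m/s

Deceleration a = μg = 0.23 × 9.8 = 2.254 m/s².
v = √(2a·d) = √(2 × 2.254 × 28) = √126.224 = 11.2349 m/s.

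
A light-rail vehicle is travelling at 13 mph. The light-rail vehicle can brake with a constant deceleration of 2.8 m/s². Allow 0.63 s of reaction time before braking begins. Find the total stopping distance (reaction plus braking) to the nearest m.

13 mph × 0.44704 = 5.8115 m/s.
Reaction distance = v·t_r = 5.8115 × 0.63 = 3.661 m.
Braking distance = v²/(2a) = 5.8115² / (2 × 2.800) = 33.774 / 5.600 = 6.031 m.
Total = 3.661 + 6.031 = 9.692 m.

Total stopping distance ≈ 10 m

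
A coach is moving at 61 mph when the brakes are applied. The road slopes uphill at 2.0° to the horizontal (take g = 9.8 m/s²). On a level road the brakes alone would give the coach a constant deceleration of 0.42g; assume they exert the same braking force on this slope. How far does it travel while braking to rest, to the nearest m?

61 mph × 0.44704 = 27.2694 m/s.
a = 0.42 × 9.8 = 4.116 m/s².
Gravity along the uphill slope adds to the braking deceleration: a_eff = 4.116 + 9.8·sin 2.0° = 4.116 + 0.342 = 4.458 m/s².
Braking distance = v²/(2a) = 27.2694² / (2 × 4.458) = 743.620 / 8.916 = 83.403 m.

Braking distance ≈ 83 m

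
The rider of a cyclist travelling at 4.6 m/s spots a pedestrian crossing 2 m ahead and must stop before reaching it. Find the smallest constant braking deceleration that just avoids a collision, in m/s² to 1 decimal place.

v² = 2a·d ⇒ a = v²/(2d) = 4.6000² / (2 × 2.000) = 21.160 / 4.000 = 5.2900 m/s².

Required deceleration ≈ 5.3 m/s²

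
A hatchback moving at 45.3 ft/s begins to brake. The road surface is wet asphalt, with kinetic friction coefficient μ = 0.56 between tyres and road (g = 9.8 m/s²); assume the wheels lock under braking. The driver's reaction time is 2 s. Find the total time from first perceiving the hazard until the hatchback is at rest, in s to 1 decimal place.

Total time ≈ 4.5 s

45.3 ft/s × 0.3048 = 13.8074 m/s.
a = μg = 0.56 × 9.8 = 5.488 m/s².
Braking time = v/a = 13.8074 / 5.488 = 2.516 s.
Total = 2 + 2.516 = 4.516 s.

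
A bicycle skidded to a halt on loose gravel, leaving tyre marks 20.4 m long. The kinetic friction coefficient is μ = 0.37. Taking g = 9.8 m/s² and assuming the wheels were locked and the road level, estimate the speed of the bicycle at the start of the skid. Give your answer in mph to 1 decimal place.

Deceleration a = μg = 0.37 × 9.8 = 3.626 m/s².
v = √(2a·d) = √(2 × 3.626 × 20.4) = √147.941 = 12.1631 m/s.
= 12.1631 ÷ 0.44704 = 27.208 mph.

Initial speed ≈ 27.2 mph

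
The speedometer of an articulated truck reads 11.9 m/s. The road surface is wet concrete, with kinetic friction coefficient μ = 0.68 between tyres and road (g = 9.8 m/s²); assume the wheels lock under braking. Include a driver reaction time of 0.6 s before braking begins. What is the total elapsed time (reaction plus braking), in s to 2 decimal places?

Total time ≈ 2.39 s

a = μg = 0.68 × 9.8 = 6.664 m/s².
Braking time = v/a = 11.9000 / 6.664 = 1.786 s.
Total = 0.6 + 1.786 = 2.386 s.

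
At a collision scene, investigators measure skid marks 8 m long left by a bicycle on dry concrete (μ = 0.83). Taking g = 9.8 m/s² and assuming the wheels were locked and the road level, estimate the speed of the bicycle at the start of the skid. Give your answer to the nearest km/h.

Initial speed ≈ 41 km/h

Deceleration a = μg = 0.83 × 9.8 = 8.134 m/s².
v = √(2a·d) = √(2 × 8.134 × 8) = √130.144 = 11.4081 m/s.
= 11.4081 × 3.6 = 41.069 km/h.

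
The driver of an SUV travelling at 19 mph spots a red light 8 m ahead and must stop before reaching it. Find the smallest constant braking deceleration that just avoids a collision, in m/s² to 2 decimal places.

19 mph × 0.44704 = 8.4938 m/s.
v² = 2a·d ⇒ a = v²/(2d) = 8.4938² / (2 × 8.000) = 72.145 / 16.000 = 4.5091 m/s².

Required deceleration ≈ 4.51 m/s²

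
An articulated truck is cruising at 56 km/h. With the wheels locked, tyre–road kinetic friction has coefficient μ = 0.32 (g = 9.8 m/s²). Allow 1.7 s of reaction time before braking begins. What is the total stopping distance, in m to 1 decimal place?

Total stopping distance ≈ 65.0 m

56 km/h ÷ 3.6 = 15.5556 m/s.
a = μg = 0.32 × 9.8 = 3.136 m/s².
Reaction distance = v·t_r = 15.5556 × 1.7 = 26.445 m.
Braking distance = v²/(2a) = 15.5556² / (2 × 3.136) = 241.977 / 6.272 = 38.581 m.
Total = 26.445 + 38.581 = 65.026 m.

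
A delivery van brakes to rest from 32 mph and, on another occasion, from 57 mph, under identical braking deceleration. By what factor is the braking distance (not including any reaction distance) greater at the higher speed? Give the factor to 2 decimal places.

Braking distance d = v²/(2a), so with a fixed, d ∝ v².
Factor = (57/32)² = 1.7812² = 3.1727.

Factor ≈ 3.17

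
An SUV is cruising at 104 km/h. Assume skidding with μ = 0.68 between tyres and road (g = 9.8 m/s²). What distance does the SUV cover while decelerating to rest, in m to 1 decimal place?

104 km/h ÷ 3.6 = 28.8889 m/s.
a = μg = 0.68 × 9.8 = 6.664 m/s².
Braking distance = v²/(2a) = 28.8889² / (2 × 6.664) = 834.569 / 13.328 = 62.618 m.

Braking distance ≈ 62.6 m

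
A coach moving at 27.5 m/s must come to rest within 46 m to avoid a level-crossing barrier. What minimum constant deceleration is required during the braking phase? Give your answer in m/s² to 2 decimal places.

v² = 2a·d ⇒ a = v²/(2d) = 27.5000² / (2 × 46.000) = 756.250 / 92.000 = 8.2201 m/s².

Required deceleration ≈ 8.22 m/s²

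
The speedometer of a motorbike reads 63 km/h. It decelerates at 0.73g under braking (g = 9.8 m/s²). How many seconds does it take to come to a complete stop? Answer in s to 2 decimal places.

63 km/h ÷ 3.6 = 17.5000 m/s.
a = 0.73 × 9.8 = 7.154 m/s².
Braking time = v/a = 17.5000 / 7.154 = 2.446 s.

Braking time ≈ 2.45 s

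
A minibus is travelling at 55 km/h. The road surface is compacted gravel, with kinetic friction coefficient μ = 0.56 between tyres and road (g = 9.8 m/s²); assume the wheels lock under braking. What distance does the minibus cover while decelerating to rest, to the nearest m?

Braking distance ≈ 21 m

55 km/h ÷ 3.6 = 15.2778 m/s.
a = μg = 0.56 × 9.8 = 5.488 m/s².
Braking distance = v²/(2a) = 15.2778² / (2 × 5.488) = 233.411 / 10.976 = 21.266 m.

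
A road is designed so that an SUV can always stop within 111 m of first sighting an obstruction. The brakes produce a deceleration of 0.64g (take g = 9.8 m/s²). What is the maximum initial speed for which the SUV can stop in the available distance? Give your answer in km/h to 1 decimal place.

Maximum speed ≈ 134.3 km/h

a = 0.64 × 9.8 = 6.272 m/s².
v²/(2a) = d ⇒ v = √(2 × 6.272 × 111) = √1392.38 = 37.3146 m/s.
37.3146 m/s × 3.6 = 134.333 km/h.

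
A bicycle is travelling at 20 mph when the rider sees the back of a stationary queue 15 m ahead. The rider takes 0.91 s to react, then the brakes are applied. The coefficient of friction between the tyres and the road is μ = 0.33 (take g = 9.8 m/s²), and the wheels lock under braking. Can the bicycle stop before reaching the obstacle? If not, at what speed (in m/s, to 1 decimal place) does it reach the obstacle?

No — it strikes the obstacle at 6.0 m/s

20 mph × 0.44704 = 8.9408 m/s.
a = μg = 0.33 × 9.8 = 3.234 m/s².
Reaction distance = 8.9408 × 0.91 = 8.136 m.
Braking distance needed to stop: v²/(2a) = 79.938 / 6.468 = 12.359 m, so total needed = 8.136 + 12.359 = 20.495 m > 15 m — it cannot stop.
Distance remaining when braking begins: 15 − 8.136 = 6.864 m.
v² = v₀² − 2a·d = 79.938 − 2 × 3.234 × 6.864 = 35.542 m²/s².
v = √35.542 = 5.962 m/s.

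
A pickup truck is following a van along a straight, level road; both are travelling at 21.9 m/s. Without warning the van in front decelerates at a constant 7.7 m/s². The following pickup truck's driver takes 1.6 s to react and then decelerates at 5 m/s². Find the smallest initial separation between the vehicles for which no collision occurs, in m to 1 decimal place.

Minimum gap ≈ 51.9 m

Leader travels v²/(2a_L) = 479.610 / 15.400 = 31.144 m before stopping.
Follower covers v·t_r = 21.9000 × 1.6 = 35.040 m while reacting, then v²/(2a_F) = 479.610 / 10.000 = 47.961 m while braking, for a total of 35.040 + 47.961 = 83.001 m.
Since a_F ≤ a_L and the follower starts braking later, the follower is never slower than the leader, so the closest approach is when both have stopped.
Minimum gap = 83.001 − 31.144 = 51.857 m.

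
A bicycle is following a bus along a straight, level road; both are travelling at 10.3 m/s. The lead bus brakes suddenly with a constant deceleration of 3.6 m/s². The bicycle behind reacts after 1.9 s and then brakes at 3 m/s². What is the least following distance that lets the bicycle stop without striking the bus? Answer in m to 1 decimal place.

Leader travels v²/(2a_L) = 106.090 / 7.200 = 14.735 m before stopping.
Follower covers v·t_r = 10.3000 × 1.9 = 19.570 m while reacting, then v²/(2a_F) = 106.090 / 6.000 = 17.682 m while braking, for a total of 19.570 + 17.682 = 37.252 m.
Since a_F ≤ a_L and the follower starts braking later, the follower is never slower than the leader, so the closest approach is when both have stopped.
Minimum gap = 37.252 − 14.735 = 22.517 m.

Minimum gap ≈ 22.5 m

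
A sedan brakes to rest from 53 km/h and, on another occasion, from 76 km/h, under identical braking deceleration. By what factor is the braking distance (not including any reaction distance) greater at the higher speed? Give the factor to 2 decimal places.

Braking distance d = v²/(2a), so with a fixed, d ∝ v².
Factor = (76/53)² = 1.4340² = 2.0564.

Factor ≈ 2.06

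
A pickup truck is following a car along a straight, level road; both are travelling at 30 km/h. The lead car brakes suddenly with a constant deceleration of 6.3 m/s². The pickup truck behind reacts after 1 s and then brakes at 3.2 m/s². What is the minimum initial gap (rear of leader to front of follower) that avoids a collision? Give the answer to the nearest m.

Minimum gap ≈ 14 m

30 km/h ÷ 3.6 = 8.3333 m/s.
Leader travels v²/(2a_L) = 69.444 / 12.600 = 5.511 m before stopping.
Follower covers v·t_r = 8.3333 × 1 = 8.333 m while reacting, then v²/(2a_F) = 69.444 / 6.400 = 10.851 m while braking, for a total of 8.333 + 10.851 = 19.184 m.
Since a_F ≤ a_L and the follower starts braking later, the follower is never slower than the leader, so the closest approach is when both have stopped.
Minimum gap = 19.184 − 5.511 = 13.673 m.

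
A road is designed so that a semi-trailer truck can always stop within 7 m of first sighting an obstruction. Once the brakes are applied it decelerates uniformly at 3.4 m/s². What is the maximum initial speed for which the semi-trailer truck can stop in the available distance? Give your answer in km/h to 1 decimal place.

v²/(2a) = d ⇒ v = √(2 × 3.400 × 7) = √47.60 = 6.8993 m/s.
6.8993 m/s × 3.6 = 24.837 km/h.

Maximum speed ≈ 24.8 km/h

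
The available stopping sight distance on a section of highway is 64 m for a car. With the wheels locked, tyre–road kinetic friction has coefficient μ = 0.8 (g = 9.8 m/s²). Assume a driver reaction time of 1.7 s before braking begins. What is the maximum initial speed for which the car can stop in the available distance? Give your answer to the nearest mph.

Maximum speed ≈ 47 mph

a = μg = 0.8 × 9.8 = 7.840 m/s².
Stopping distance: v·t_r + v²/(2a) = 64 with t_r = 1.7 s and a = 7.840 m/s².
So v² + 26.656 v − 1003.52 = 0.
Positive root: v = −a·t_r + √((a·t_r)² + 2a·d) = −13.328 + √(177.636 + 1003.52) = 21.0400 m/s.
21.0400 m/s ÷ 0.44704 = 47.065 mph.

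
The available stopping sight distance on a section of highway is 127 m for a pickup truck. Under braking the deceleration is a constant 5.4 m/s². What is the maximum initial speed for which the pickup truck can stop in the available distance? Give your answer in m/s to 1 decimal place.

Maximum speed ≈ 37.0 m/s

v²/(2a) = d ⇒ v = √(2 × 5.400 × 127) = √1371.60 = 37.0351 m/s.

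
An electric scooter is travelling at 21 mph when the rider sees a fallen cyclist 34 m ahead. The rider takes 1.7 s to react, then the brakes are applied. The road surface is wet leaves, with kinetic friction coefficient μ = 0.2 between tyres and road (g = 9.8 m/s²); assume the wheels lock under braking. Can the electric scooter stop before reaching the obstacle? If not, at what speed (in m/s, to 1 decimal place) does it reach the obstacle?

21 mph × 0.44704 = 9.3878 m/s.
a = μg = 0.2 × 9.8 = 1.960 m/s².
Reaction distance = 9.3878 × 1.7 = 15.959 m.
Braking distance needed to stop: v²/(2a) = 88.131 / 3.920 = 22.482 m, so total needed = 15.959 + 22.482 = 38.441 m > 34 m — it cannot stop.
Distance remaining when braking begins: 34 − 15.959 = 18.041 m.
v² = v₀² − 2a·d = 88.131 − 2 × 1.960 × 18.041 = 17.410 m²/s².
v = √17.410 = 4.173 m/s.

No — it strikes the obstacle at 4.2 m/s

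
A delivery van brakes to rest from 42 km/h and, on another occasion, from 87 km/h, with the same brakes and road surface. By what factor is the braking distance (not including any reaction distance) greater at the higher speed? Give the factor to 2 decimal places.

Braking distance d = v²/(2a), so with a fixed, d ∝ v².
Factor = (87/42)² = 2.0714² = 4.2907.

Factor ≈ 4.29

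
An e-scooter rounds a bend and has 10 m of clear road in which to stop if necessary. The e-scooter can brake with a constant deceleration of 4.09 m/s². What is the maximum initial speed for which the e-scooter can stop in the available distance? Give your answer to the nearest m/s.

v²/(2a) = d ⇒ v = √(2 × 4.090 × 10) = √81.80 = 9.0443 m/s.

Maximum speed ≈ 9 m/s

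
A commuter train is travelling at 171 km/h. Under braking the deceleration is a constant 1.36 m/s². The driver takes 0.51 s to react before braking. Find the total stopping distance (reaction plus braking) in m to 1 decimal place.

Total stopping distance ≈ 853.7 m

171 km/h ÷ 3.6 = 47.5000 m/s.
Reaction distance = v·t_r = 47.5000 × 0.51 = 24.225 m.
Braking distance = v²/(2a) = 47.5000² / (2 × 1.360) = 2256.250 / 2.720 = 829.504 m.
Total = 24.225 + 829.504 = 853.729 m.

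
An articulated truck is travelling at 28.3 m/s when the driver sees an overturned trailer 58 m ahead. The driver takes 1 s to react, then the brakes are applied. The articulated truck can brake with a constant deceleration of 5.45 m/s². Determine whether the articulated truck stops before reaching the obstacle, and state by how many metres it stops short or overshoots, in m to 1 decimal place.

Reaction distance = 28.3000 × 1 = 28.300 m.
Braking distance = v²/(2a) = 800.890 / 10.900 = 73.476 m.
Total stopping distance = 28.300 + 73.476 = 101.776 m, vs 58 m available — it cannot stop in time and overshoots by 101.776 − 58 = 43.776 m.

No — it overshoots by 43.8 m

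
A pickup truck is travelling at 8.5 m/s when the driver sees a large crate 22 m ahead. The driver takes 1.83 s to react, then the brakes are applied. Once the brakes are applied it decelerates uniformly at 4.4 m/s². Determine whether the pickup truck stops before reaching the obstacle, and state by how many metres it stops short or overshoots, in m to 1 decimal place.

No — it overshoots by 1.8 m

Reaction distance = 8.5000 × 1.83 = 15.555 m.
Braking distance = v²/(2a) = 72.250 / 8.800 = 8.210 m.
Total stopping distance = 15.555 + 8.210 = 23.765 m, vs 22 m available — it cannot stop in time and overshoots by 23.765 − 22 = 1.765 m.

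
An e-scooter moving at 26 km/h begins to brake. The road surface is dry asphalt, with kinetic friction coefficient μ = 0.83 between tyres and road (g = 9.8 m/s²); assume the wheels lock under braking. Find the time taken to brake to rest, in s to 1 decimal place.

Braking time ≈ 0.9 s

26 km/h ÷ 3.6 = 7.2222 m/s.
a = μg = 0.83 × 9.8 = 8.134 m/s².
Braking time = v/a = 7.2222 / 8.134 = 0.888 s.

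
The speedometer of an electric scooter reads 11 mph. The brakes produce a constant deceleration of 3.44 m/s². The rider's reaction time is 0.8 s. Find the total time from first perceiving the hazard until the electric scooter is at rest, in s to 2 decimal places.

Total time ≈ 2.23 s

11 mph × 0.44704 = 4.9174 m/s.
Braking time = v/a = 4.9174 / 3.440 = 1.429 s.
Total = 0.8 + 1.429 = 2.229 s.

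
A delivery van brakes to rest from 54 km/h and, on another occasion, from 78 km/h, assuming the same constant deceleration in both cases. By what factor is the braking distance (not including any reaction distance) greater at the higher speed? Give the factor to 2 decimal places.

Factor ≈ 2.09

Braking distance d = v²/(2a), so with a fixed, d ∝ v².
Factor = (78/54)² = 1.4444² = 2.0863.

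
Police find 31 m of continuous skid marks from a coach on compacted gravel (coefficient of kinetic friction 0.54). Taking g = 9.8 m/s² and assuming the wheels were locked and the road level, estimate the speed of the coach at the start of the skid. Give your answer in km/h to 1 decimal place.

Deceleration a = μg = 0.54 × 9.8 = 5.292 m/s².
v = √(2a·d) = √(2 × 5.292 × 31) = √328.104 = 18.1136 m/s.
= 18.1136 × 3.6 = 65.209 km/h.

Initial speed ≈ 65.2 km/h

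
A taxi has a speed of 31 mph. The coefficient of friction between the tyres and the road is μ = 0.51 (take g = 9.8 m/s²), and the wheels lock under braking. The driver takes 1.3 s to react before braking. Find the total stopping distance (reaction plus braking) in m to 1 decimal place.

Total stopping distance ≈ 37.2 m

31 mph × 0.44704 = 13.8582 m/s.
a = μg = 0.51 × 9.8 = 4.998 m/s².
Reaction distance = v·t_r = 13.8582 × 1.3 = 18.016 m.
Braking distance = v²/(2a) = 13.8582² / (2 × 4.998) = 192.050 / 9.996 = 19.213 m.
Total = 18.016 + 19.213 = 37.229 m.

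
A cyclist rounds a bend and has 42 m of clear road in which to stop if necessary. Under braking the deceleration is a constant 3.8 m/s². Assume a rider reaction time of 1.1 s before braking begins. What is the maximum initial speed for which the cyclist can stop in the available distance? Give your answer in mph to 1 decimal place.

Maximum speed ≈ 31.7 mph

Stopping distance: v·t_r + v²/(2a) = 42 with t_r = 1.1 s and a = 3.800 m/s².
So v² + 8.360 v − 319.20 = 0.
Positive root: v = −a·t_r + √((a·t_r)² + 2a·d) = −4.180 + √(17.472 + 319.20) = 14.1686 m/s.
14.1686 m/s ÷ 0.44704 = 31.694 mph.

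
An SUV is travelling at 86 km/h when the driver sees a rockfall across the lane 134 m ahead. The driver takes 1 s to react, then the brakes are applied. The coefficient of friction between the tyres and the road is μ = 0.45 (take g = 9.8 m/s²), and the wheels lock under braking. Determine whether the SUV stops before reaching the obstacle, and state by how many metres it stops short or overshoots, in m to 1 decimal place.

86 km/h ÷ 3.6 = 23.8889 m/s.
a = μg = 0.45 × 9.8 = 4.410 m/s².
Reaction distance = 23.8889 × 1 = 23.889 m.
Braking distance = v²/(2a) = 570.680 / 8.820 = 64.703 m.
Total stopping distance = 23.889 + 64.703 = 88.592 m, vs 134 m available — it stops with 134 − 88.592 = 45.408 m to spare.

Yes — it stops 45.4 m short of the obstacle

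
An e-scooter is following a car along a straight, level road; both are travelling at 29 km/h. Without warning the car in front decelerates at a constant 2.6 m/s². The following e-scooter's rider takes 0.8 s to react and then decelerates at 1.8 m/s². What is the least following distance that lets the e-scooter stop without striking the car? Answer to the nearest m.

Minimum gap ≈ 12 m

29 km/h ÷ 3.6 = 8.0556 m/s.
Leader travels v²/(2a_L) = 64.893 / 5.200 = 12.479 m before stopping.
Follower covers v·t_r = 8.0556 × 0.8 = 6.444 m while reacting, then v²/(2a_F) = 64.893 / 3.600 = 18.026 m while braking, for a total of 6.444 + 18.026 = 24.470 m.
Since a_F ≤ a_L and the follower starts braking later, the follower is never slower than the leader, so the closest approach is when both have stopped.
Minimum gap = 24.470 − 12.479 = 11.991 m.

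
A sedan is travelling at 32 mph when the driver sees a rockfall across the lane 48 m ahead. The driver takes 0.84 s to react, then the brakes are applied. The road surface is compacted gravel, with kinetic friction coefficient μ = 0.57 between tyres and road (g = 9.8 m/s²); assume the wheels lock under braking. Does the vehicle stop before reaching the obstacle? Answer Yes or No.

Yes

32 mph × 0.44704 = 14.3053 m/s.
a = μg = 0.57 × 9.8 = 5.586 m/s².
Reaction distance = 14.3053 × 0.84 = 12.016 m.
Braking distance = v²/(2a) = 204.642 / 11.172 = 18.317 m.
Total stopping distance = 12.016 + 18.317 = 30.333 m, vs 48 m available — it stops with 48 − 30.333 = 17.667 m to spare.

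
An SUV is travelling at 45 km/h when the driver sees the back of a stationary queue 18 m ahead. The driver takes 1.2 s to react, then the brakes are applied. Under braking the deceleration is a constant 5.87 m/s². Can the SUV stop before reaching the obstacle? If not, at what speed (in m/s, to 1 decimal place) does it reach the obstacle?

No — it strikes the obstacle at 11.0 m/s

45 km/h ÷ 3.6 = 12.5000 m/s.
Reaction distance = 12.5000 × 1.2 = 15.000 m.
Braking distance needed to stop: v²/(2a) = 156.250 / 11.740 = 13.309 m, so total needed = 15.000 + 13.309 = 28.309 m > 18 m — it cannot stop.
Distance remaining when braking begins: 18 − 15.000 = 3.000 m.
v² = v₀² − 2a·d = 156.250 − 2 × 5.870 × 3.000 = 121.030 m²/s².
v = √121.030 = 11.001 m/s.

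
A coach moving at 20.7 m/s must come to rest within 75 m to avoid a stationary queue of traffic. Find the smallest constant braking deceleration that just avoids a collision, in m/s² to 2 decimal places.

v² = 2a·d ⇒ a = v²/(2d) = 20.7000² / (2 × 75.000) = 428.490 / 150.000 = 2.8566 m/s².

Required deceleration ≈ 2.86 m/s²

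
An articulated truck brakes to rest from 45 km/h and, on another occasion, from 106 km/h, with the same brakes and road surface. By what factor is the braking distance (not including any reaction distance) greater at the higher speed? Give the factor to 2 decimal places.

Factor ≈ 5.55

Braking distance d = v²/(2a), so with a fixed, d ∝ v².
Factor = (106/45)² = 2.3556² = 5.5489.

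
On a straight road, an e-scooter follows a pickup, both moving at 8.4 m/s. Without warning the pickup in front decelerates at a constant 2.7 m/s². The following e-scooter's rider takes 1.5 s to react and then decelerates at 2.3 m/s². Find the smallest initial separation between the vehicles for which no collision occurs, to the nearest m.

Leader travels v²/(2a_L) = 70.560 / 5.400 = 13.067 m before stopping.
Follower covers v·t_r = 8.4000 × 1.5 = 12.600 m while reacting, then v²/(2a_F) = 70.560 / 4.600 = 15.339 m while braking, for a total of 12.600 + 15.339 = 27.939 m.
Since a_F ≤ a_L and the follower starts braking later, the follower is never slower than the leader, so the closest approach is when both have stopped.
Minimum gap = 27.939 − 13.067 = 14.872 m.

Minimum gap ≈ 15 m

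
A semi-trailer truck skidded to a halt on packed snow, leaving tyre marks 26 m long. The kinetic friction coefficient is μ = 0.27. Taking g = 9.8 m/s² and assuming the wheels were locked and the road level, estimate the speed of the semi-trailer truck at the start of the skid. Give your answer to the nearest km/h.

Initial speed ≈ 42 km/h

Deceleration a = μg = 0.27 × 9.8 = 2.646 m/s².
v = √(2a·d) = √(2 × 2.646 × 26) = √137.592 = 11.7300 m/s.
= 11.7300 × 3.6 = 42.228 km/h.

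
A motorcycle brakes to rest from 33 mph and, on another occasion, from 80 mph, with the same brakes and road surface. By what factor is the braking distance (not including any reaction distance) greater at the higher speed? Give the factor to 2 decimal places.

Braking distance d = v²/(2a), so with a fixed, d ∝ v².
Factor = (80/33)² = 2.4242² = 5.8767.

Factor ≈ 5.88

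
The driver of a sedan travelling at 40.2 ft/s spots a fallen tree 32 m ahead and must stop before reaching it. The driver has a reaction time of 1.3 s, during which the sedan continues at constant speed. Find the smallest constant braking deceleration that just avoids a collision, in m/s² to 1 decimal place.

Required deceleration ≈ 4.7 m/s²

40.2 ft/s × 0.3048 = 12.2530 m/s.
Distance covered during reaction = 12.2530 × 1.3 = 15.929 m.
Distance available for braking: 32 − 15.929 = 16.071 m.
v² = 2a·d ⇒ a = v²/(2d) = 12.2530² / (2 × 16.071) = 150.136 / 32.142 = 4.6710 m/s².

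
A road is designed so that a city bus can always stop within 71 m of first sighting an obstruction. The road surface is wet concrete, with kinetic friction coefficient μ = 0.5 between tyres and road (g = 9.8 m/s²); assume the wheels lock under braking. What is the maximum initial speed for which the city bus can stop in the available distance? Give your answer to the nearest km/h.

a = μg = 0.5 × 9.8 = 4.900 m/s².
v²/(2a) = d ⇒ v = √(2 × 4.900 × 71) = √695.80 = 26.3780 m/s.
26.3780 m/s × 3.6 = 94.961 km/h.

Maximum speed ≈ 95 km/h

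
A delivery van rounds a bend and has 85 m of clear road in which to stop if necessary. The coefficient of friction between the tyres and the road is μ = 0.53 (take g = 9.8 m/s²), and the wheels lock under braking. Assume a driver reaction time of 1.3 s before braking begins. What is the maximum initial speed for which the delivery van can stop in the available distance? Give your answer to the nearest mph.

Maximum speed ≈ 53 mph

a = μg = 0.53 × 9.8 = 5.194 m/s².
Stopping distance: v·t_r + v²/(2a) = 85 with t_r = 1.3 s and a = 5.194 m/s².
So v² + 13.504 v − 882.98 = 0.
Positive root: v = −a·t_r + √((a·t_r)² + 2a·d) = −6.752 + √(45.590 + 882.98) = 23.7204 m/s.
23.7204 m/s ÷ 0.44704 = 53.061 mph.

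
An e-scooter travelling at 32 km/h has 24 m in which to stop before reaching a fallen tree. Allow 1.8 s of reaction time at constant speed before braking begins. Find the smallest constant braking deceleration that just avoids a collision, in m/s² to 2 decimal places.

Required deceleration ≈ 4.94 m/s²

32 km/h ÷ 3.6 = 8.8889 m/s.
Distance covered during reaction = 8.8889 × 1.8 = 16.000 m.
Distance available for braking: 24 − 16.000 = 8.000 m.
v² = 2a·d ⇒ a = v²/(2d) = 8.8889² / (2 × 8.000) = 79.013 / 16.000 = 4.9383 m/s².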